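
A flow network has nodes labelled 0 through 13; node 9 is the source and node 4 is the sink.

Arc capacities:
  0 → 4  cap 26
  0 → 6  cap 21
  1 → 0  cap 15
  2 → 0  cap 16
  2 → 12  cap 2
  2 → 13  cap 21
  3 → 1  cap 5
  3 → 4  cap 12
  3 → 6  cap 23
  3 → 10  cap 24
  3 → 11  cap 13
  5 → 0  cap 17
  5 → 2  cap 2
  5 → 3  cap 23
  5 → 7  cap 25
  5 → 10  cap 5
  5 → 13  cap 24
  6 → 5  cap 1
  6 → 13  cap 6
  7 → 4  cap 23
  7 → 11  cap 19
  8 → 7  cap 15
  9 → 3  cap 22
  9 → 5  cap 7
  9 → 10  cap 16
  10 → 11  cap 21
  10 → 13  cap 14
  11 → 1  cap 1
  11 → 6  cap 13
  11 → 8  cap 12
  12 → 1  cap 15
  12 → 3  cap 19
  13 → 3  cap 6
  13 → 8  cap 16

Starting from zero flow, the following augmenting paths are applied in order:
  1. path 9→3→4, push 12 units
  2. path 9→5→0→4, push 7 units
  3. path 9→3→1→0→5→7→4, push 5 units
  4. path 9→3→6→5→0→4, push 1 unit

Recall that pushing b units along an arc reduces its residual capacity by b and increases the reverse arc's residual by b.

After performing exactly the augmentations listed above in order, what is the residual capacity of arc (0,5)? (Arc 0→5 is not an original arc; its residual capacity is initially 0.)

Residual capacity of (0,5): 3

after path 1 (9→3→4, push 12): res(0,5)=0
after path 2 (9→5→0→4, push 7): res(0,5)=7
after path 3 (9→3→1→0→5→7→4, push 5): res(0,5)=2
after path 4 (9→3→6→5→0→4, push 1): res(0,5)=3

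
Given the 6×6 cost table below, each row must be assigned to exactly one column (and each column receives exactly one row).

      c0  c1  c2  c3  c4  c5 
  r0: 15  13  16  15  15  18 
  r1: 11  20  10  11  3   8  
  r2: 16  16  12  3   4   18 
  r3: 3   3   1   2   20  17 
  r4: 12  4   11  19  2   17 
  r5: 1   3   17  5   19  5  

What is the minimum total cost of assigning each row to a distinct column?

optimal assignment: row0→col1 (cost 13), row1→col5 (cost 8), row2→col3 (cost 3), row3→col2 (cost 1), row4→col4 (cost 2), row5→col0 (cost 1)
total = 13 + 8 + 3 + 1 + 2 + 1 = 28

Minimum assignment cost: 28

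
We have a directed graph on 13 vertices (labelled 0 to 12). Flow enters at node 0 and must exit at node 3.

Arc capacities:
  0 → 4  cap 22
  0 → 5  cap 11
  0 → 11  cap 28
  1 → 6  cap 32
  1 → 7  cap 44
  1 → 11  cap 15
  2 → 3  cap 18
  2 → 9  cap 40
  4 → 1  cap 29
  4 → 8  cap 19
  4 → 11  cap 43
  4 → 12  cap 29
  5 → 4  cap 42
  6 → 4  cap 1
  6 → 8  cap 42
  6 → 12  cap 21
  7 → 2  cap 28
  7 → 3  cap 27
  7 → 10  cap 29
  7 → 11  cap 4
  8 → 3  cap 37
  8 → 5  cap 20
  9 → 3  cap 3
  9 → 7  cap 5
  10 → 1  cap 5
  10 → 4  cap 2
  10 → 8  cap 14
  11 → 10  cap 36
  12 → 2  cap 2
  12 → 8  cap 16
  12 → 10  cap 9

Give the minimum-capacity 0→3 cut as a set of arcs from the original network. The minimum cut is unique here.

augment #1: 0→4→8→3 push 19
augment #2: 0→4→1→7→3 push 3
augment #3: 0→11→10→8→3 push 14
augment #4: 0→5→4→1→7→3 push 11
augment #5: 0→11→10→1→7→3 push 5
augment #6: 0→11→10→4→1→7→3 push 2
max flow = 54; residual-reachable set from 0 gives S-side
cut edges (S→T): {(0,4), (0,5), (10,1), (10,4), (10,8)} total cap 54

Min-cut arcs: {(0,4), (0,5), (10,1), (10,4), (10,8)} (total capacity 54)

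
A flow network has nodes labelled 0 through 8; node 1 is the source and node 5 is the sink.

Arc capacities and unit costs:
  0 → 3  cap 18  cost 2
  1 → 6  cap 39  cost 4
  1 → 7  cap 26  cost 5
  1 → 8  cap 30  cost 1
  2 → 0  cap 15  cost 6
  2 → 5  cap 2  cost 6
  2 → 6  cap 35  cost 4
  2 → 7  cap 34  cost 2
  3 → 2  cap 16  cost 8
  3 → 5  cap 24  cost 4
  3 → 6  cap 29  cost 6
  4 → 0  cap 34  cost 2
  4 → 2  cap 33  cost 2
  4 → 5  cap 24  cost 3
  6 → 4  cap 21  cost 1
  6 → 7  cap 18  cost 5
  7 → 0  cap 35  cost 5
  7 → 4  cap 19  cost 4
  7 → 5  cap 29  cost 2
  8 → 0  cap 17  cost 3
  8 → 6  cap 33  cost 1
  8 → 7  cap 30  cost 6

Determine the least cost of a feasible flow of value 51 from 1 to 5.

Minimum cost for 51 units: 345

shortest-cost path #1: 1→8→6→4→5 push 21 @ unit cost 6 (adds 126)
shortest-cost path #2: 1→7→5 push 26 @ unit cost 7 (adds 182)
shortest-cost path #3: 1→8→7→5 push 3 @ unit cost 9 (adds 27)
shortest-cost path #4: 1→8→0→3→5 push 1 @ unit cost 10 (adds 10)
total cost = 345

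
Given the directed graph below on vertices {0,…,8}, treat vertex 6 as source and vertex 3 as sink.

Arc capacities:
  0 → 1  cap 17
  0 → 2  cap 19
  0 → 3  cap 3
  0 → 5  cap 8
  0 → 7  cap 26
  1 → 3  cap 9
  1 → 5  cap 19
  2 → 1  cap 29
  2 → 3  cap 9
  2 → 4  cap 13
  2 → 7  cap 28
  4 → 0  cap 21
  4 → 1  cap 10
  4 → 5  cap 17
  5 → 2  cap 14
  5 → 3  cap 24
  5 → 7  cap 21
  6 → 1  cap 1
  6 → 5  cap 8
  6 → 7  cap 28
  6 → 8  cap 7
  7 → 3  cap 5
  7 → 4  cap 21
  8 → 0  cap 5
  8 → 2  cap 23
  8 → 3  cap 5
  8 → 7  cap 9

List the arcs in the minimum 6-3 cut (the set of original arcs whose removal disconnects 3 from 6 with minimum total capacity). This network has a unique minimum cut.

augment #1: 6→1→3 push 1
augment #2: 6→5→3 push 8
augment #3: 6→7→3 push 5
augment #4: 6→8→3 push 5
augment #5: 6→8→0→3 push 2
augment #6: 6→7→4→0→3 push 1
augment #7: 6→7→4→1→3 push 8
augment #8: 6→7→4→5→3 push 12
max flow = 42; residual-reachable set from 6 gives S-side
cut edges (S→T): {(6,1), (6,5), (6,8), (7,3), (7,4)} total cap 42

Min-cut arcs: {(6,1), (6,5), (6,8), (7,3), (7,4)} (total capacity 42)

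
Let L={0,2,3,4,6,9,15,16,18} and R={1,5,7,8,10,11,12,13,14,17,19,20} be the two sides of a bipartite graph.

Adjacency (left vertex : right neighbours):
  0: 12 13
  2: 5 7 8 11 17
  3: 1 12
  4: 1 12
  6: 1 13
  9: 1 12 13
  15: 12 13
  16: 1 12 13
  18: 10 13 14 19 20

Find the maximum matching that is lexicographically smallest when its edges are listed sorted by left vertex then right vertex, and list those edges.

Lex-smallest maximum matching: {(0,12), (2,5), (3,1), (6,13), (18,10)}

|M| = 5 (so the lex-smallest maximum matching has 5 edges)
process left vertices in ascending order; for each, take the smallest-labelled available neighbour that still permits 5 edges overall, or leave it unmatched if none does
lex-smallest matching: {0-12, 2-5, 3-1, 6-13, 18-10}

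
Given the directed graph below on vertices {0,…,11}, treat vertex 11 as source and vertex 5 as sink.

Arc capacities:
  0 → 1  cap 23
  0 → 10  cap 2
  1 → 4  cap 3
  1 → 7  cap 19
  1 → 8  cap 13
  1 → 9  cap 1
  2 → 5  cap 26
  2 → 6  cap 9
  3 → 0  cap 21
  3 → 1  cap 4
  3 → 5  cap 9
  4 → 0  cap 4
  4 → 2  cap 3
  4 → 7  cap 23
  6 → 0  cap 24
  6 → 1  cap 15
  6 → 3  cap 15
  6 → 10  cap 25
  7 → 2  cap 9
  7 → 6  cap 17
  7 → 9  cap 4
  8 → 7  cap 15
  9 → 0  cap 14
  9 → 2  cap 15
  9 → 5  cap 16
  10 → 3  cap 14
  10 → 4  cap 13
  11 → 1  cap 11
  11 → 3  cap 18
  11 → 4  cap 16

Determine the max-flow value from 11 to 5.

augment #1: 11→3→5 bottleneck 9, total now 9
augment #2: 11→1→9→5 bottleneck 1, total now 10
augment #3: 11→4→2→5 bottleneck 3, total now 13
augment #4: 11→1→7→2→5 bottleneck 9, total now 22
augment #5: 11→1→7→9→5 bottleneck 1, total now 23
augment #6: 11→4→7→9→5 bottleneck 3, total now 26

Maximum flow value: 26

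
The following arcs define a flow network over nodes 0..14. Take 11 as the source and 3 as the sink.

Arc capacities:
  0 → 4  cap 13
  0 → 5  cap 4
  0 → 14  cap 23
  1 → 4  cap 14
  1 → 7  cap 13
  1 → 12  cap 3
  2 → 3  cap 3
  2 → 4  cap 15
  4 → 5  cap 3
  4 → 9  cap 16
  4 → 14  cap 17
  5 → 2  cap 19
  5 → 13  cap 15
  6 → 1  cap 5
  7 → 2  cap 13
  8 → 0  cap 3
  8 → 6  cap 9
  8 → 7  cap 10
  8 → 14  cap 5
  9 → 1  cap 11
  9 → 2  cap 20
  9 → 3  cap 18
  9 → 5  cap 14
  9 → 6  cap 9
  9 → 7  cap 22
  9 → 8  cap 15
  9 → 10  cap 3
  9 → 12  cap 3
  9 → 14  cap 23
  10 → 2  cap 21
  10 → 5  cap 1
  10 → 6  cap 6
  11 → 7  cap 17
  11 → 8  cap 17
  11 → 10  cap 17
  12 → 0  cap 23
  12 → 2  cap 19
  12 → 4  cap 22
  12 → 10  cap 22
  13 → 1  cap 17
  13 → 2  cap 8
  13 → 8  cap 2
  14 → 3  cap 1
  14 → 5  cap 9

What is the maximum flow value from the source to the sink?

augment #1: 11→7→2→3 bottleneck 3, total now 3
augment #2: 11→8→14→3 bottleneck 1, total now 4
augment #3: 11→7→2→4→9→3 bottleneck 10, total now 14
augment #4: 11→8→0→4→9→3 bottleneck 3, total now 17
augment #5: 11→10→2→4→9→3 bottleneck 3, total now 20

Maximum flow value: 20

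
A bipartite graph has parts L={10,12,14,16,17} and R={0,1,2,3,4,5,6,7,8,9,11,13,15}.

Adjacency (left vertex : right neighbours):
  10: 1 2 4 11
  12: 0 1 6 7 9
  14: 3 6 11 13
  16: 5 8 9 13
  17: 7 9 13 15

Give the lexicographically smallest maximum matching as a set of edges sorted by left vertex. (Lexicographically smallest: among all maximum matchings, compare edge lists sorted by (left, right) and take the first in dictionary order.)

|M| = 5 (so the lex-smallest maximum matching has 5 edges)
process left vertices in ascending order; for each, take the smallest-labelled available neighbour that still permits 5 edges overall, or leave it unmatched if none does
lex-smallest matching: {10-1, 12-0, 14-3, 16-5, 17-7}

Lex-smallest maximum matching: {(10,1), (12,0), (14,3), (16,5), (17,7)}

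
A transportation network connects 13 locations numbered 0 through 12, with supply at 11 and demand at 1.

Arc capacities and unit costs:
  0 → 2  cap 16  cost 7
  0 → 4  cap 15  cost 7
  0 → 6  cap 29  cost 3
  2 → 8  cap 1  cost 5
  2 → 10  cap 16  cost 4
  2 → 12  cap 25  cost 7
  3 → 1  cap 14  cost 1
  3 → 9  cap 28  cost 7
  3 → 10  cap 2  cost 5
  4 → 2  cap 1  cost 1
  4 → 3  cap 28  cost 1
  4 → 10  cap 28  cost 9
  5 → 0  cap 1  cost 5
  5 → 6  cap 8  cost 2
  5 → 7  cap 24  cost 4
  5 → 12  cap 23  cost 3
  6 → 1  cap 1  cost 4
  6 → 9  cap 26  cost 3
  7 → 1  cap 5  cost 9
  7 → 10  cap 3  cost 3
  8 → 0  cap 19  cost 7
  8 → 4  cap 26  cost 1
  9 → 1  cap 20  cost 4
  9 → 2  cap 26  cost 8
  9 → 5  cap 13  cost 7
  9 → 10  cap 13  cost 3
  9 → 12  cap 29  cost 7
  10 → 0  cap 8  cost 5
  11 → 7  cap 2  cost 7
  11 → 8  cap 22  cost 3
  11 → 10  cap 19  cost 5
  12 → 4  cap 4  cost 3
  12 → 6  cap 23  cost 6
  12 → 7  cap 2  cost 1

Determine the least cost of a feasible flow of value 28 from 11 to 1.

Minimum cost for 28 units: 321

shortest-cost path #1: 11→8→4→3→1 push 14 @ unit cost 6 (adds 84)
shortest-cost path #2: 11→7→1 push 2 @ unit cost 16 (adds 32)
shortest-cost path #3: 11→8→4→3→9→1 push 8 @ unit cost 16 (adds 128)
shortest-cost path #4: 11→10→0→6→1 push 1 @ unit cost 17 (adds 17)
shortest-cost path #5: 11→10→0→6→9→1 push 3 @ unit cost 20 (adds 60)
total cost = 321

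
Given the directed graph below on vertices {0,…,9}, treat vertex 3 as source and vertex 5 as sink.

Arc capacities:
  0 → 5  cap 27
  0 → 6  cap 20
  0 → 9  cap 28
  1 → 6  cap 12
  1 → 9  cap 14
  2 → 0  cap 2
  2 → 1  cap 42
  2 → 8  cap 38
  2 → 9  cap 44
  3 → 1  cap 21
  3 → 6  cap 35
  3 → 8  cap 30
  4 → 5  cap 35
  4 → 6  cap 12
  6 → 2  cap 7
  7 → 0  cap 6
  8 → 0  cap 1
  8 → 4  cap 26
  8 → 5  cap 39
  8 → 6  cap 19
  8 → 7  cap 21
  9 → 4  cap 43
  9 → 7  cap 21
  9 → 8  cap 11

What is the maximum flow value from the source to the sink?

Maximum flow value: 51

augment #1: 3→8→5 bottleneck 30, total now 30
augment #2: 3→1→9→4→5 bottleneck 14, total now 44
augment #3: 3→6→2→0→5 bottleneck 2, total now 46
augment #4: 3→6→2→8→5 bottleneck 5, total now 51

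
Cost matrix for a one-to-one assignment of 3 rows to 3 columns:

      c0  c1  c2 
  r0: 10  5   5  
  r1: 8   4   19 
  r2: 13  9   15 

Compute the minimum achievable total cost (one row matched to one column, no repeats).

one of 2 optimal assignments: row0→col2 (cost 5), row1→col0 (cost 8), row2→col1 (cost 9)
total = 5 + 8 + 9 = 22

Minimum assignment cost: 22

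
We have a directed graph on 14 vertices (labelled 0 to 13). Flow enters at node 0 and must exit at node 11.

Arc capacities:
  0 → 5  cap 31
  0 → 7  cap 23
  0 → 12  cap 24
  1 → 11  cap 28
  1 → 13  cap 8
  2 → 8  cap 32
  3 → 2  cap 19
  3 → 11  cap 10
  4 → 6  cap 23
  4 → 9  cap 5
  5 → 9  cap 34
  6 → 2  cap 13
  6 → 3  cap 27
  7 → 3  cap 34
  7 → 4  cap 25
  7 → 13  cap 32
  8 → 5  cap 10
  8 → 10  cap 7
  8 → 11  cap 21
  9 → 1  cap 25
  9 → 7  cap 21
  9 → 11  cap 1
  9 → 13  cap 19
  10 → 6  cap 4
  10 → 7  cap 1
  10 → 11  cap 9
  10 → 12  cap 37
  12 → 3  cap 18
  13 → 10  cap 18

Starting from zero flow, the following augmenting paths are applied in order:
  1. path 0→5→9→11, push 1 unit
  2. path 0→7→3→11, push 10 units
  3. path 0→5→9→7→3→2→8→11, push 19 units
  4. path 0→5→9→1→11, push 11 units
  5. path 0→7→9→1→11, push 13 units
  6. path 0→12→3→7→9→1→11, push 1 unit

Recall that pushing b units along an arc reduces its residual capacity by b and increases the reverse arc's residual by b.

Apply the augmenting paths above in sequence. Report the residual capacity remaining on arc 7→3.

Residual capacity of (7,3): 6

after path 1 (0→5→9→11, push 1): res(7,3)=34
after path 2 (0→7→3→11, push 10): res(7,3)=24
after path 3 (0→5→9→7→3→2→8→11, push 19): res(7,3)=5
after path 4 (0→5→9→1→11, push 11): res(7,3)=5
after path 5 (0→7→9→1→11, push 13): res(7,3)=5
after path 6 (0→12→3→7→9→1→11, push 1): res(7,3)=6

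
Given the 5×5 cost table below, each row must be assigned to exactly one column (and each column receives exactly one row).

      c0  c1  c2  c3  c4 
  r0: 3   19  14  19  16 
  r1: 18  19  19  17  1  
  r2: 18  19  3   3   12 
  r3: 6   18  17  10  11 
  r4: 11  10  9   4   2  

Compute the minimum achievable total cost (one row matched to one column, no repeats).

optimal assignment: row0→col0 (cost 3), row1→col4 (cost 1), row2→col2 (cost 3), row3→col3 (cost 10), row4→col1 (cost 10)
total = 3 + 1 + 3 + 10 + 10 = 27

Minimum assignment cost: 27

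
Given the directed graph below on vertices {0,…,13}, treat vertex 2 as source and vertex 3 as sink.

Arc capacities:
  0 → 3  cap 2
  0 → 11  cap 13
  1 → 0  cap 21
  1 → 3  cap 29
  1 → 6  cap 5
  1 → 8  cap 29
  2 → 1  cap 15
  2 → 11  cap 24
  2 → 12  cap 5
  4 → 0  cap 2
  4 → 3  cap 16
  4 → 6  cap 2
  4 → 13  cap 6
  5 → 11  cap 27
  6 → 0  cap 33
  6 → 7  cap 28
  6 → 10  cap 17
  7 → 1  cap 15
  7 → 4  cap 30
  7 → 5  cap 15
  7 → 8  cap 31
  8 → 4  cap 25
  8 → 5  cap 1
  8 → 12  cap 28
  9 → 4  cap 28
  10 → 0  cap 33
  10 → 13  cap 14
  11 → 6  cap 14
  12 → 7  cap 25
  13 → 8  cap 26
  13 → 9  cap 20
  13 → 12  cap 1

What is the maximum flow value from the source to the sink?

augment #1: 2→1→3 bottleneck 15, total now 15
augment #2: 2→11→6→0→3 bottleneck 2, total now 17
augment #3: 2→12→7→1→3 bottleneck 5, total now 22
augment #4: 2→11→6→7→1→3 bottleneck 9, total now 31
augment #5: 2→11→6→7→4→3 bottleneck 3, total now 34

Maximum flow value: 34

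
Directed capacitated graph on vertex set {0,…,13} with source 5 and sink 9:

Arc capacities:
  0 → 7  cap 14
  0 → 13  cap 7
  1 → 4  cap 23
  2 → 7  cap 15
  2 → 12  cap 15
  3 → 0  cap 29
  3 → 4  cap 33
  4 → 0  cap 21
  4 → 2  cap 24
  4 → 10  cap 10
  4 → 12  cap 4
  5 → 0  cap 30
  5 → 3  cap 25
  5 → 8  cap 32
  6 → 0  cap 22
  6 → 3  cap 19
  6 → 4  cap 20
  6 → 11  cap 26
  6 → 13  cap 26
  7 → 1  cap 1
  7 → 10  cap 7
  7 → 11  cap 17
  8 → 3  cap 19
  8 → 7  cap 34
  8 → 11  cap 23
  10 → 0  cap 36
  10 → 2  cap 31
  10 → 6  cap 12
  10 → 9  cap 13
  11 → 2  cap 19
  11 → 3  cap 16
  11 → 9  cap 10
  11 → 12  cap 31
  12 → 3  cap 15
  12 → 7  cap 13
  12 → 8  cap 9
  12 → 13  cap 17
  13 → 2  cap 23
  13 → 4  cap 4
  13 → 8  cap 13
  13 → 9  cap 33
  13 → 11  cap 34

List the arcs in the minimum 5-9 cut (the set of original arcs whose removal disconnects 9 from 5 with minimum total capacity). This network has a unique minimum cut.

Min-cut arcs: {(0,13), (4,10), (7,10), (11,9), (12,13)} (total capacity 51)

augment #1: 5→0→13→9 push 7
augment #2: 5→8→11→9 push 10
augment #3: 5→0→7→10→9 push 7
augment #4: 5→3→4→10→9 push 6
augment #5: 5→3→4→12→13→9 push 4
augment #6: 5→8→11→12→13→9 push 13
augment #7: 5→3→4→10→6→13→9 push 4
max flow = 51; residual-reachable set from 5 gives S-side
cut edges (S→T): {(0,13), (4,10), (7,10), (11,9), (12,13)} total cap 51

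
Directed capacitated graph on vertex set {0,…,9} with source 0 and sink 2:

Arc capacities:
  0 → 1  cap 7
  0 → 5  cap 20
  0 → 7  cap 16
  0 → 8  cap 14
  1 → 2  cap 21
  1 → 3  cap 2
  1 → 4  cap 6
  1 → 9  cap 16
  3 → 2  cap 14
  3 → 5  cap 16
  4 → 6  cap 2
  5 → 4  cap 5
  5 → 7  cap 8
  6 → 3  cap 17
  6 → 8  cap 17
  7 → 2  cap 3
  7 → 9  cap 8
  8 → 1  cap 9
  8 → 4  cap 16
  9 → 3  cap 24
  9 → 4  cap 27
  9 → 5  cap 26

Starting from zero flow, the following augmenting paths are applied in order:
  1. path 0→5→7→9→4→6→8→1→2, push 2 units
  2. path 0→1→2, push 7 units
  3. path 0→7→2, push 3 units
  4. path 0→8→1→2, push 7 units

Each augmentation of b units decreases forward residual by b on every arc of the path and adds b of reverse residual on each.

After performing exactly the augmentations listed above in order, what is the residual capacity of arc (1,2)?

Residual capacity of (1,2): 5

after path 1 (0→5→7→9→4→6→8→1→2, push 2): res(1,2)=19
after path 2 (0→1→2, push 7): res(1,2)=12
after path 3 (0→7→2, push 3): res(1,2)=12
after path 4 (0→8→1→2, push 7): res(1,2)=5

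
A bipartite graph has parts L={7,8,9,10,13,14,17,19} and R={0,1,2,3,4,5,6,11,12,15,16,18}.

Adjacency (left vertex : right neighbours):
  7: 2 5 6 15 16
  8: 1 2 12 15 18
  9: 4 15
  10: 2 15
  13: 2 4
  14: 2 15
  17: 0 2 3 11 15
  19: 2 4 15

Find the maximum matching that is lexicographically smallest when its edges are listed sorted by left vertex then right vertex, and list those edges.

Lex-smallest maximum matching: {(7,5), (8,1), (9,4), (10,2), (14,15), (17,0)}

|M| = 6 (so the lex-smallest maximum matching has 6 edges)
process left vertices in ascending order; for each, take the smallest-labelled available neighbour that still permits 6 edges overall, or leave it unmatched if none does
lex-smallest matching: {7-5, 8-1, 9-4, 10-2, 14-15, 17-0}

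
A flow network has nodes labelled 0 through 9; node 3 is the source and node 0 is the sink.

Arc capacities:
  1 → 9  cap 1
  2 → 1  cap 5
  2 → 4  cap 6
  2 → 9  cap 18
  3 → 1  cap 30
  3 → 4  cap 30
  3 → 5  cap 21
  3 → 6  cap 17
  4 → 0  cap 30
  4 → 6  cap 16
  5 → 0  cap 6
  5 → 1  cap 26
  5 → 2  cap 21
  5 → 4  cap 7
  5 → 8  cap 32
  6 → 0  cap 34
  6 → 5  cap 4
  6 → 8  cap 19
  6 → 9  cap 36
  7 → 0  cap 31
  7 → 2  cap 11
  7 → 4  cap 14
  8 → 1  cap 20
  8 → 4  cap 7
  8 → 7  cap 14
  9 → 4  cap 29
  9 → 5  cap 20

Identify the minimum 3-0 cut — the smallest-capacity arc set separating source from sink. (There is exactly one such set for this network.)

augment #1: 3→4→0 push 30
augment #2: 3→5→0 push 6
augment #3: 3→6→0 push 17
augment #4: 3→5→4→6→0 push 7
augment #5: 3→5→8→7→0 push 8
augment #6: 3→1→9→4→6→0 push 1
max flow = 69; residual-reachable set from 3 gives S-side
cut edges (S→T): {(1,9), (3,4), (3,5), (3,6)} total cap 69

Min-cut arcs: {(1,9), (3,4), (3,5), (3,6)} (total capacity 69)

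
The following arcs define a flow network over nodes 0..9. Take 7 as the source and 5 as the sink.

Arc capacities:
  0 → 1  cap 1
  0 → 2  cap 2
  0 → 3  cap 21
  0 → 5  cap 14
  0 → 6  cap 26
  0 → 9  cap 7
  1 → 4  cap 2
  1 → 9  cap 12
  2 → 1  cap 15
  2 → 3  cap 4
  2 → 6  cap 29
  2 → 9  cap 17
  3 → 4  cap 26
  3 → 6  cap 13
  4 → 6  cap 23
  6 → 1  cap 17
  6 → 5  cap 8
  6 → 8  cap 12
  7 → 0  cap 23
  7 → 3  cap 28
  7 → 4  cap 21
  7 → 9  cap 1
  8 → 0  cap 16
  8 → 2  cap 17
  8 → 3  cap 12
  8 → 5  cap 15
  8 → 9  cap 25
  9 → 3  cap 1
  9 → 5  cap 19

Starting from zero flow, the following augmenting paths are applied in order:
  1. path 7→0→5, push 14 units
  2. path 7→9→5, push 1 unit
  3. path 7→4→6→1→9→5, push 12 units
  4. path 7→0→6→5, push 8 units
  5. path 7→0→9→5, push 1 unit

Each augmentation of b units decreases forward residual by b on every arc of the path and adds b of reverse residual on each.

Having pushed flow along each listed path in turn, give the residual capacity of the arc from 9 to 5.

Residual capacity of (9,5): 5

after path 1 (7→0→5, push 14): res(9,5)=19
after path 2 (7→9→5, push 1): res(9,5)=18
after path 3 (7→4→6→1→9→5, push 12): res(9,5)=6
after path 4 (7→0→6→5, push 8): res(9,5)=6
after path 5 (7→0→9→5, push 1): res(9,5)=5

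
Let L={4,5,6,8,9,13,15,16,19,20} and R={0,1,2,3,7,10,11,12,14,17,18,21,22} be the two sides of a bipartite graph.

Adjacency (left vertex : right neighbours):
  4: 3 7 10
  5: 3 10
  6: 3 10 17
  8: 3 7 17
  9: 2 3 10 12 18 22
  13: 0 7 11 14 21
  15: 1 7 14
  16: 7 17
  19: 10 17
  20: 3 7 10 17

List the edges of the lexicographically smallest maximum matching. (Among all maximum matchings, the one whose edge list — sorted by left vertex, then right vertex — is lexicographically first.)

Lex-smallest maximum matching: {(4,3), (5,10), (6,17), (8,7), (9,2), (13,0), (15,1)}

|M| = 7 (so the lex-smallest maximum matching has 7 edges)
process left vertices in ascending order; for each, take the smallest-labelled available neighbour that still permits 7 edges overall, or leave it unmatched if none does
lex-smallest matching: {4-3, 5-10, 6-17, 8-7, 9-2, 13-0, 15-1}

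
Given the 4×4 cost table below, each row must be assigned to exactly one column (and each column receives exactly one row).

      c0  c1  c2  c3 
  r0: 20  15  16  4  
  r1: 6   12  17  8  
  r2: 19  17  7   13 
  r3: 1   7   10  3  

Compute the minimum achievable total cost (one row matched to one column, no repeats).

one of 2 optimal assignments: row0→col3 (cost 4), row1→col0 (cost 6), row2→col2 (cost 7), row3→col1 (cost 7)
total = 4 + 6 + 7 + 7 = 24

Minimum assignment cost: 24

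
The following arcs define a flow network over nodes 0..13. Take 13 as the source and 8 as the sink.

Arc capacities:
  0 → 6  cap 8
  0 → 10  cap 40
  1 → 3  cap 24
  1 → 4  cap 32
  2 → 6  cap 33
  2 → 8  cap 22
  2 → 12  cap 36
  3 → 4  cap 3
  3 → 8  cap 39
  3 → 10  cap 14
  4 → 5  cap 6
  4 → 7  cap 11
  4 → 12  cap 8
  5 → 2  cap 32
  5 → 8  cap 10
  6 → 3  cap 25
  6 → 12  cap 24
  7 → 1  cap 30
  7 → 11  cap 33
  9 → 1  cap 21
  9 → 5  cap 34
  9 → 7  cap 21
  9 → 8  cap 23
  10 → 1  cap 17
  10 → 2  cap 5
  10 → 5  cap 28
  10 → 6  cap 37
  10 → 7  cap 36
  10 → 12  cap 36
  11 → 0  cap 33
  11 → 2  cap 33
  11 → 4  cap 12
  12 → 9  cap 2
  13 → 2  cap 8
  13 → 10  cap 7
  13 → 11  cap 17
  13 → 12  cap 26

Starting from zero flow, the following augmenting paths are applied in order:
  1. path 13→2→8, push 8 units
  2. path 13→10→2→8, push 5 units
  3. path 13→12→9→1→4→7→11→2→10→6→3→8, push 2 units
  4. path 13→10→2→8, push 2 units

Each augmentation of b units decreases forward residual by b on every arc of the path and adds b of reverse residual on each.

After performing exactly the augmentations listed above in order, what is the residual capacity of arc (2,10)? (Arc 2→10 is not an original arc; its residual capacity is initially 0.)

after path 1 (13→2→8, push 8): res(2,10)=0
after path 2 (13→10→2→8, push 5): res(2,10)=5
after path 3 (13→12→9→1→4→7→11→2→10→6→3→8, push 2): res(2,10)=3
after path 4 (13→10→2→8, push 2): res(2,10)=5

Residual capacity of (2,10): 5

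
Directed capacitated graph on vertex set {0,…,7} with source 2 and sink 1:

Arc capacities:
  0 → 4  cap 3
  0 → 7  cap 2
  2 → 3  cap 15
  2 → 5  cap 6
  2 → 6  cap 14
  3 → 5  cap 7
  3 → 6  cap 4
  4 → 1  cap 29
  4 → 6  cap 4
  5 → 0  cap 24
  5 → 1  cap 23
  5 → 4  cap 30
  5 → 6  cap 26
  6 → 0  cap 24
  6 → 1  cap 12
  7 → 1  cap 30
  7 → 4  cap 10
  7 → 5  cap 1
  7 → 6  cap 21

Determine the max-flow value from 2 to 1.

augment #1: 2→5→1 bottleneck 6, total now 6
augment #2: 2→6→1 bottleneck 12, total now 18
augment #3: 2→3→5→1 bottleneck 7, total now 25
augment #4: 2→6→0→4→1 bottleneck 2, total now 27
augment #5: 2→3→6→0→4→1 bottleneck 1, total now 28
augment #6: 2→3→6→0→7→1 bottleneck 2, total now 30

Maximum flow value: 30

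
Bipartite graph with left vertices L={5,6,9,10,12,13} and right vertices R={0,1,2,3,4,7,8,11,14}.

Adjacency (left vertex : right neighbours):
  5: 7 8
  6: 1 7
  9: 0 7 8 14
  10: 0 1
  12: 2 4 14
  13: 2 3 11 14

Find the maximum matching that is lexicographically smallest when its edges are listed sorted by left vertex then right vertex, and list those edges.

|M| = 6 (so the lex-smallest maximum matching has 6 edges)
process left vertices in ascending order; for each, take the smallest-labelled available neighbour that still permits 6 edges overall, or leave it unmatched if none does
lex-smallest matching: {5-7, 6-1, 9-8, 10-0, 12-2, 13-3}

Lex-smallest maximum matching: {(5,7), (6,1), (9,8), (10,0), (12,2), (13,3)}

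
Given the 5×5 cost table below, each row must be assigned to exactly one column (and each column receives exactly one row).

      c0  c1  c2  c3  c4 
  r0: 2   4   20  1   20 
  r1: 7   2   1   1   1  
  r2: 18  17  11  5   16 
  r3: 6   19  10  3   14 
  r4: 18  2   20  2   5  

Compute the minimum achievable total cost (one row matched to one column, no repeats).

optimal assignment: row0→col0 (cost 2), row1→col4 (cost 1), row2→col2 (cost 11), row3→col3 (cost 3), row4→col1 (cost 2)
total = 2 + 1 + 11 + 3 + 2 = 19

Minimum assignment cost: 19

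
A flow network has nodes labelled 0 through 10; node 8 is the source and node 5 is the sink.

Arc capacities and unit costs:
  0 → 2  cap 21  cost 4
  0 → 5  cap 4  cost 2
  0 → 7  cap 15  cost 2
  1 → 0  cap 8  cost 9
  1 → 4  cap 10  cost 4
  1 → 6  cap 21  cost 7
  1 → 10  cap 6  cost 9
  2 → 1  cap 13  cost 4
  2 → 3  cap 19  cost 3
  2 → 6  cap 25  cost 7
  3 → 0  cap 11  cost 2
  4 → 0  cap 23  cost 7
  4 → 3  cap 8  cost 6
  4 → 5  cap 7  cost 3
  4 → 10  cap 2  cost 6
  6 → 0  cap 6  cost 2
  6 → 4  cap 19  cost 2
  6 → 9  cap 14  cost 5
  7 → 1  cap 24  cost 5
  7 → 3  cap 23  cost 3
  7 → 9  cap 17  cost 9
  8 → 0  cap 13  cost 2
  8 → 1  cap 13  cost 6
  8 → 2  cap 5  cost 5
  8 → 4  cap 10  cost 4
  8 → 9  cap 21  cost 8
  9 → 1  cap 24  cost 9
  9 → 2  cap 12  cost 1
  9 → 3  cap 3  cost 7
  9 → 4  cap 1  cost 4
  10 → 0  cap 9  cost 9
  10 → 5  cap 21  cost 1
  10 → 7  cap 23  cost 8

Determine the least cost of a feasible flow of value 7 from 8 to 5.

Minimum cost for 7 units: 37

shortest-cost path #1: 8→0→5 push 4 @ unit cost 4 (adds 16)
shortest-cost path #2: 8→4→5 push 3 @ unit cost 7 (adds 21)
total cost = 37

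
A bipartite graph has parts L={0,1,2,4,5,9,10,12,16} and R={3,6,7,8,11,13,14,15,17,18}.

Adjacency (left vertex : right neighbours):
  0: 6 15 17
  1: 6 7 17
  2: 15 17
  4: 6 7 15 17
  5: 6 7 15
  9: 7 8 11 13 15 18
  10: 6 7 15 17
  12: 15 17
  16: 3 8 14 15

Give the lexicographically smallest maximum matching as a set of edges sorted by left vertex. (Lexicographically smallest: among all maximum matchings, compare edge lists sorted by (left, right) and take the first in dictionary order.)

|M| = 6 (so the lex-smallest maximum matching has 6 edges)
process left vertices in ascending order; for each, take the smallest-labelled available neighbour that still permits 6 edges overall, or leave it unmatched if none does
lex-smallest matching: {0-6, 1-7, 2-15, 4-17, 9-8, 16-3}

Lex-smallest maximum matching: {(0,6), (1,7), (2,15), (4,17), (9,8), (16,3)}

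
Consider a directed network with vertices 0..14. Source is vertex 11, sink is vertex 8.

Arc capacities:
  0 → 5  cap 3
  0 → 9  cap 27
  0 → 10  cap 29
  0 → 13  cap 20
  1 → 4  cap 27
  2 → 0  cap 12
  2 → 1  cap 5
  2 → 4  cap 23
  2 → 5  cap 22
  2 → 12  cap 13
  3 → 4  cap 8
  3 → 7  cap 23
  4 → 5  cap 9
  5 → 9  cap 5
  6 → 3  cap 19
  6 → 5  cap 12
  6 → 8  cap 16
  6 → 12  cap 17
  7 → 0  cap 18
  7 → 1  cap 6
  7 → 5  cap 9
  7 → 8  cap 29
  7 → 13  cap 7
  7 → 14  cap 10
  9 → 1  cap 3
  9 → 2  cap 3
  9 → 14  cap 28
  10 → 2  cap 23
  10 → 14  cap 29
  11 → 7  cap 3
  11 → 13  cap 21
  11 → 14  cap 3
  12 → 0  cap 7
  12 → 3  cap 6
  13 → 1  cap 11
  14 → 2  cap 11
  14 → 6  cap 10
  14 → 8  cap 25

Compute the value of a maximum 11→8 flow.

augment #1: 11→7→8 bottleneck 3, total now 3
augment #2: 11→14→8 bottleneck 3, total now 6
augment #3: 11→13→1→4→5→9→14→8 bottleneck 5, total now 11

Maximum flow value: 11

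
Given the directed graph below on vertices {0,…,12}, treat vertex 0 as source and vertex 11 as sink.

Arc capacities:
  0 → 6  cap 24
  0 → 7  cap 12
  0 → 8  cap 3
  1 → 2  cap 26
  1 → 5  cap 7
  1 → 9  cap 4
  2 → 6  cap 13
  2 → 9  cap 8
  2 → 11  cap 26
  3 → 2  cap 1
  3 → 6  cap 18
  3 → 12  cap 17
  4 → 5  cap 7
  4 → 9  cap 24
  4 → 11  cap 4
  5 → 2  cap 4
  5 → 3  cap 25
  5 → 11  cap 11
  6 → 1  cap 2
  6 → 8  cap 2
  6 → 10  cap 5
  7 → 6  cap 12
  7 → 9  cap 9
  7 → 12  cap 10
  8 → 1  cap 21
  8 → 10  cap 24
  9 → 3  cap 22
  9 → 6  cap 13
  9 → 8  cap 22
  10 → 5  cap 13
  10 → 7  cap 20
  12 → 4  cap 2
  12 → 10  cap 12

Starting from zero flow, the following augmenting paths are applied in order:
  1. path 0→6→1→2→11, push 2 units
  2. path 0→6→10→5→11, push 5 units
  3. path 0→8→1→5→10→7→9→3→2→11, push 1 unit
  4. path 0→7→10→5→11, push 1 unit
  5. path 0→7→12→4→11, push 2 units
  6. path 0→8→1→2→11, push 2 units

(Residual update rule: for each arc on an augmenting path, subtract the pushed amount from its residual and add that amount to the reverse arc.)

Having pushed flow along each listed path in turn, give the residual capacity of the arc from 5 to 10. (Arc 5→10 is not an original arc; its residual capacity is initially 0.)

Residual capacity of (5,10): 5

after path 1 (0→6→1→2→11, push 2): res(5,10)=0
after path 2 (0→6→10→5→11, push 5): res(5,10)=5
after path 3 (0→8→1→5→10→7→9→3→2→11, push 1): res(5,10)=4
after path 4 (0→7→10→5→11, push 1): res(5,10)=5
after path 5 (0→7→12→4→11, push 2): res(5,10)=5
after path 6 (0→8→1→2→11, push 2): res(5,10)=5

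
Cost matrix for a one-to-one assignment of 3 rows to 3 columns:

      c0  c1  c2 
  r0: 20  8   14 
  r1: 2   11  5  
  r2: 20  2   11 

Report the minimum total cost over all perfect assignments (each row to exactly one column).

optimal assignment: row0→col2 (cost 14), row1→col0 (cost 2), row2→col1 (cost 2)
total = 14 + 2 + 2 = 18

Minimum assignment cost: 18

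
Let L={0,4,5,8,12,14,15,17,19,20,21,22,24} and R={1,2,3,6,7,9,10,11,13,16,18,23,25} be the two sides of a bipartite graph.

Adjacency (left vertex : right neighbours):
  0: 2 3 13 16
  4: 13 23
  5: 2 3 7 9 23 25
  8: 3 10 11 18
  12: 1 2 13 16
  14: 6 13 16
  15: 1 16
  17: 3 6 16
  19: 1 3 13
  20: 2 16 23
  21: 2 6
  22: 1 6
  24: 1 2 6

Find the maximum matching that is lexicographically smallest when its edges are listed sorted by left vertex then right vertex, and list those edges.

|M| = 9 (so the lex-smallest maximum matching has 9 edges)
process left vertices in ascending order; for each, take the smallest-labelled available neighbour that still permits 9 edges overall, or leave it unmatched if none does
lex-smallest matching: {0-2, 4-13, 5-7, 8-10, 12-1, 14-6, 15-16, 17-3, 20-23}

Lex-smallest maximum matching: {(0,2), (4,13), (5,7), (8,10), (12,1), (14,6), (15,16), (17,3), (20,23)}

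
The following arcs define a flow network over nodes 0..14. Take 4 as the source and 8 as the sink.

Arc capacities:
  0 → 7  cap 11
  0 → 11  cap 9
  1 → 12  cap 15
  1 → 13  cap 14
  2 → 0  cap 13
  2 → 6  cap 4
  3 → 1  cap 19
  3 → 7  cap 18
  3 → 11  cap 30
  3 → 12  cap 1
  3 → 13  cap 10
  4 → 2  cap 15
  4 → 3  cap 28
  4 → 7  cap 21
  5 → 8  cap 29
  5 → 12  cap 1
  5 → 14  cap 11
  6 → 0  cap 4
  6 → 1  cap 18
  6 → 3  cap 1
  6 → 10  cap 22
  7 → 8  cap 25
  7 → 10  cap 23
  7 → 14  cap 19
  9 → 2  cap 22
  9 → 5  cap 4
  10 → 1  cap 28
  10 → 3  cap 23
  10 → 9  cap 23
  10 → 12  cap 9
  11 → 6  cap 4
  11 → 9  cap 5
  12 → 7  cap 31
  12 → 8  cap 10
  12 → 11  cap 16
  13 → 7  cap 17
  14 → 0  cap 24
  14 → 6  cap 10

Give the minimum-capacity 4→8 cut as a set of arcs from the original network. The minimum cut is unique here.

Min-cut arcs: {(7,8), (9,5), (12,8)} (total capacity 39)

augment #1: 4→7→8 push 21
augment #2: 4→3→7→8 push 4
augment #3: 4→3→12→8 push 1
augment #4: 4→3→1→12→8 push 9
augment #5: 4→3→11→9→5→8 push 4
max flow = 39; residual-reachable set from 4 gives S-side
cut edges (S→T): {(7,8), (9,5), (12,8)} total cap 39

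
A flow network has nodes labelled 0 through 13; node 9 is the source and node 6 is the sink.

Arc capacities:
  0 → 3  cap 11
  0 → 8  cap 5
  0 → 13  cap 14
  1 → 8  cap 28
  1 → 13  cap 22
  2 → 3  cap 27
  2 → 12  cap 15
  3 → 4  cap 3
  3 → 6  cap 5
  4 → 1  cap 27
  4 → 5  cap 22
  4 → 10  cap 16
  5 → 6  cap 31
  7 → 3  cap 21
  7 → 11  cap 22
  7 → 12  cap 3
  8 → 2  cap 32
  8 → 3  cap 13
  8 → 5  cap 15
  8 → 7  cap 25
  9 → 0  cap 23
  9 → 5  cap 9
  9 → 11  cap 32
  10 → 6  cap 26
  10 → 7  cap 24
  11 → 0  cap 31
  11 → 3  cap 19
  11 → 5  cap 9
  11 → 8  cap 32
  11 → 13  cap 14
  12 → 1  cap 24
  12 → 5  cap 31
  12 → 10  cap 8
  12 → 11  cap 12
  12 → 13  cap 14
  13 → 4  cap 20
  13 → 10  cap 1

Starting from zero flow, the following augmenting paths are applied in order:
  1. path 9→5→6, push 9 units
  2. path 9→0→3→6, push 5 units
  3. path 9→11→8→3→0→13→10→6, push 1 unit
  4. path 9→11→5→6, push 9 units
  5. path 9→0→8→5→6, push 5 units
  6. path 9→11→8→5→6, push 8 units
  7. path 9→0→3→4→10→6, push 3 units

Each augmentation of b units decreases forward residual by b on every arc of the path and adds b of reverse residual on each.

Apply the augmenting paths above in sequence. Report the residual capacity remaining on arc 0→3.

after path 1 (9→5→6, push 9): res(0,3)=11
after path 2 (9→0→3→6, push 5): res(0,3)=6
after path 3 (9→11→8→3→0→13→10→6, push 1): res(0,3)=7
after path 4 (9→11→5→6, push 9): res(0,3)=7
after path 5 (9→0→8→5→6, push 5): res(0,3)=7
after path 6 (9→11→8→5→6, push 8): res(0,3)=7
after path 7 (9→0→3→4→10→6, push 3): res(0,3)=4

Residual capacity of (0,3): 4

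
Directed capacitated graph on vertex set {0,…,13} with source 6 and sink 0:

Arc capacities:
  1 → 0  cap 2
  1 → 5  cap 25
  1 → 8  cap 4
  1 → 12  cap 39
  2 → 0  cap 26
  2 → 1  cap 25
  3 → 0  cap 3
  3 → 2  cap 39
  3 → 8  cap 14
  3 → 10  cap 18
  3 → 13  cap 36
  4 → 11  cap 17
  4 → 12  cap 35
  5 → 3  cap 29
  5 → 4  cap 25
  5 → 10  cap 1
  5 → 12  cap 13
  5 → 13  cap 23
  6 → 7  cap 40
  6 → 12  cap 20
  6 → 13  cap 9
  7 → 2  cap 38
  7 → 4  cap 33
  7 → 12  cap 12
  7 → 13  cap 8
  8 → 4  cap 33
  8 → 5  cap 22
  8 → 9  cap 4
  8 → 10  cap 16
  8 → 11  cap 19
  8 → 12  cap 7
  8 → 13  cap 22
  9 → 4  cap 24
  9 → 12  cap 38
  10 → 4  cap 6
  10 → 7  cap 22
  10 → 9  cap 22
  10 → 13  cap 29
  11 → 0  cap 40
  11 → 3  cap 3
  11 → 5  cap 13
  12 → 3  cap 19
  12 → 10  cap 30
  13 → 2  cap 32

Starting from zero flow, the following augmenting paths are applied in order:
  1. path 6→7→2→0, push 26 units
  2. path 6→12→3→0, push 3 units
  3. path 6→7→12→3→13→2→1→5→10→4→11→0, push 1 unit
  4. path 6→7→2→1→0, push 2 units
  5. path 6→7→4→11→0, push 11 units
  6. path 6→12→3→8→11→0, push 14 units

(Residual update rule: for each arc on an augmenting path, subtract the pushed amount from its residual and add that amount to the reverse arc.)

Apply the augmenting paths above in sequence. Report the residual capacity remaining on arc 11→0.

Residual capacity of (11,0): 14

after path 1 (6→7→2→0, push 26): res(11,0)=40
after path 2 (6→12→3→0, push 3): res(11,0)=40
after path 3 (6→7→12→3→13→2→1→5→10→4→11→0, push 1): res(11,0)=39
after path 4 (6→7→2→1→0, push 2): res(11,0)=39
after path 5 (6→7→4→11→0, push 11): res(11,0)=28
after path 6 (6→12→3→8→11→0, push 14): res(11,0)=14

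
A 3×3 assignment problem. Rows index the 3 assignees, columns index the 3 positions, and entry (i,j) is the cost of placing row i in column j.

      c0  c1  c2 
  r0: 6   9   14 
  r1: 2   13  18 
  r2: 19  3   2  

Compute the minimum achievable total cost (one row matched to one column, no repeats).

Minimum assignment cost: 13

optimal assignment: row0→col1 (cost 9), row1→col0 (cost 2), row2→col2 (cost 2)
total = 9 + 2 + 2 = 13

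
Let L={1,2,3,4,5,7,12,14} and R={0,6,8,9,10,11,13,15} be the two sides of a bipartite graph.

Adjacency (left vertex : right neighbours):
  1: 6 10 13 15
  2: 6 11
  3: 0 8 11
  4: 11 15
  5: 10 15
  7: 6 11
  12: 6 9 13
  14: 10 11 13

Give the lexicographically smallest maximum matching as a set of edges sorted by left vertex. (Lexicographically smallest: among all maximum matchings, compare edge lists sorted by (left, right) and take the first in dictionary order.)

Lex-smallest maximum matching: {(1,6), (2,11), (3,0), (4,15), (5,10), (12,9), (14,13)}

|M| = 7 (so the lex-smallest maximum matching has 7 edges)
process left vertices in ascending order; for each, take the smallest-labelled available neighbour that still permits 7 edges overall, or leave it unmatched if none does
lex-smallest matching: {1-6, 2-11, 3-0, 4-15, 5-10, 12-9, 14-13}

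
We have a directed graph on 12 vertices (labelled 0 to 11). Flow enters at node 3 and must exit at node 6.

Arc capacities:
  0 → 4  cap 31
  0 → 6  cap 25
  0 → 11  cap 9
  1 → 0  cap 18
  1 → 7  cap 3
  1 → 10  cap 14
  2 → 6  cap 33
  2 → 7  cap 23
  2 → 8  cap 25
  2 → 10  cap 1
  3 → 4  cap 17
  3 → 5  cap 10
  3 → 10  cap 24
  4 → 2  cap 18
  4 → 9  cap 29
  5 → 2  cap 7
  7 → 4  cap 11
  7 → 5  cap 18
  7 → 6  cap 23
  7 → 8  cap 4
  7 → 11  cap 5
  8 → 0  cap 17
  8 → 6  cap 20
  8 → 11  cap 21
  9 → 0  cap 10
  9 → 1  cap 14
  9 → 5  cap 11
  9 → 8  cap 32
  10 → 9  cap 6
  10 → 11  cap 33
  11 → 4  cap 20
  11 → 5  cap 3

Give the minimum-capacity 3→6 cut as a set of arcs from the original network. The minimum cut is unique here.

Min-cut arcs: {(3,4), (3,10), (5,2)} (total capacity 48)

augment #1: 3→4→2→6 push 17
augment #2: 3→5→2→6 push 7
augment #3: 3→10→9→0→6 push 6
augment #4: 3→10→11→4→2→6 push 1
augment #5: 3→10→11→4→9→0→6 push 4
augment #6: 3→10→11→4→9→8→6 push 13
max flow = 48; residual-reachable set from 3 gives S-side
cut edges (S→T): {(3,4), (3,10), (5,2)} total cap 48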